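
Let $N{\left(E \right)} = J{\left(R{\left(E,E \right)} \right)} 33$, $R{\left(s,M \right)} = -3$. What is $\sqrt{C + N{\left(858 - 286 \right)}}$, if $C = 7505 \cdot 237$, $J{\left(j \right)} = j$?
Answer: $\sqrt{1778586} \approx 1333.6$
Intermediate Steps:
$C = 1778685$
$N{\left(E \right)} = -99$ ($N{\left(E \right)} = \left(-3\right) 33 = -99$)
$\sqrt{C + N{\left(858 - 286 \right)}} = \sqrt{1778685 - 99} = \sqrt{1778586}$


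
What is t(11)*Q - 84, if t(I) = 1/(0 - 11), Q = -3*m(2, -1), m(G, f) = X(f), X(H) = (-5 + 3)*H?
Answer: -918/11 ≈ -83.455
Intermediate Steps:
X(H) = -2*H
m(G, f) = -2*f
Q = -6 (Q = -(-6)*(-1) = -3*2 = -6)
t(I) = -1/11 (t(I) = 1/(-11) = -1/11)
t(11)*Q - 84 = -1/11*(-6) - 84 = 6/11 - 84 = -918/11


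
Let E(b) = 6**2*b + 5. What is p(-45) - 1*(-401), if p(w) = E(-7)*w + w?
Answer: 11471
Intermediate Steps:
E(b) = 5 + 36*b (E(b) = 36*b + 5 = 5 + 36*b)
p(w) = -246*w (p(w) = (5 + 36*(-7))*w + w = (5 - 252)*w + w = -247*w + w = -246*w)
p(-45) - 1*(-401) = -246*(-45) - 1*(-401) = 11070 + 401 = 11471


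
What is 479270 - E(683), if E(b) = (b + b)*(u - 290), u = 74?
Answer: 774326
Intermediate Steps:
E(b) = -432*b (E(b) = (b + b)*(74 - 290) = (2*b)*(-216) = -432*b)
479270 - E(683) = 479270 - (-432)*683 = 479270 - 1*(-295056) = 479270 + 295056 = 774326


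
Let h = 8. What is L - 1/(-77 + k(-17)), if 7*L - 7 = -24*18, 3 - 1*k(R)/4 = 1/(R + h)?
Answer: -5038/83 ≈ -60.699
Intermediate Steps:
k(R) = 12 - 4/(8 + R) (k(R) = 12 - 4/(R + 8) = 12 - 4/(8 + R))
L = -425/7 (L = 1 + (-24*18)/7 = 1 + (⅐)*(-432) = 1 - 432/7 = -425/7 ≈ -60.714)
L - 1/(-77 + k(-17)) = -425/7 - 1/(-77 + 4*(23 + 3*(-17))/(8 - 17)) = -425/7 - 1/(-77 + 4*(23 - 51)/(-9)) = -425/7 - 1/(-77 + 4*(-⅑)*(-28)) = -425/7 - 1/(-77 + 112/9) = -425/7 - 1/(-581/9) = -425/7 - 1*(-9/581) = -425/7 + 9/581 = -5038/83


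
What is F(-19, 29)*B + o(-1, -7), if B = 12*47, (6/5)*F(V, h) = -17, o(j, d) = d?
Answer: -7997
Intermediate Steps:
F(V, h) = -85/6 (F(V, h) = (⅚)*(-17) = -85/6)
B = 564
F(-19, 29)*B + o(-1, -7) = -85/6*564 - 7 = -7990 - 7 = -7997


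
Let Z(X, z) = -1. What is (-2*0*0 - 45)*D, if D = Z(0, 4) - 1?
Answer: 90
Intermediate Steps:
D = -2 (D = -1 - 1 = -2)
(-2*0*0 - 45)*D = (-2*0*0 - 45)*(-2) = (0*0 - 45)*(-2) = (0 - 45)*(-2) = -45*(-2) = 90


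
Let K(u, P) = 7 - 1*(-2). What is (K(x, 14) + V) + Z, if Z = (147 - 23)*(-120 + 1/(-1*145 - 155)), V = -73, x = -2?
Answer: -1120831/75 ≈ -14944.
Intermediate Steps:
K(u, P) = 9 (K(u, P) = 7 + 2 = 9)
Z = -1116031/75 (Z = 124*(-120 + 1/(-145 - 155)) = 124*(-120 + 1/(-300)) = 124*(-120 - 1/300) = 124*(-36001/300) = -1116031/75 ≈ -14880.)
(K(x, 14) + V) + Z = (9 - 73) - 1116031/75 = -64 - 1116031/75 = -1120831/75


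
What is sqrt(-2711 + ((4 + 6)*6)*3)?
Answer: I*sqrt(2531) ≈ 50.309*I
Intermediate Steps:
sqrt(-2711 + ((4 + 6)*6)*3) = sqrt(-2711 + (10*6)*3) = sqrt(-2711 + 60*3) = sqrt(-2711 + 180) = sqrt(-2531) = I*sqrt(2531)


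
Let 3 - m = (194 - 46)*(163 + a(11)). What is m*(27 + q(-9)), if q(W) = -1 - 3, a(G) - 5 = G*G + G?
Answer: -1021131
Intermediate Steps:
a(G) = 5 + G + G² (a(G) = 5 + (G*G + G) = 5 + (G² + G) = 5 + (G + G²) = 5 + G + G²)
q(W) = -4
m = -44397 (m = 3 - (194 - 46)*(163 + (5 + 11 + 11²)) = 3 - 148*(163 + (5 + 11 + 121)) = 3 - 148*(163 + 137) = 3 - 148*300 = 3 - 1*44400 = 3 - 44400 = -44397)
m*(27 + q(-9)) = -44397*(27 - 4) = -44397*23 = -1021131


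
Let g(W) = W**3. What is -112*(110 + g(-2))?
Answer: -11424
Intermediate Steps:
-112*(110 + g(-2)) = -112*(110 + (-2)**3) = -112*(110 - 8) = -112*102 = -11424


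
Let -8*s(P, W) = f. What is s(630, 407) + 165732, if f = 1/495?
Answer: 656298719/3960 ≈ 1.6573e+5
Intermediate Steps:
f = 1/495 ≈ 0.0020202
s(P, W) = -1/3960 (s(P, W) = -⅛*1/495 = -1/3960)
s(630, 407) + 165732 = -1/3960 + 165732 = 656298719/3960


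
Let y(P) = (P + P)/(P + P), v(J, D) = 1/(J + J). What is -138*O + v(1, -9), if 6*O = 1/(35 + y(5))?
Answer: -5/36 ≈ -0.13889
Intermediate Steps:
v(J, D) = 1/(2*J)
y(P) = 1 (y(P) = (2*P)/((2*P)) = (2*P)*(1/(2*P)) = 1)
O = 1/216 (O = 1/(6*(35 + 1)) = (1/6)/36 = (1/6)*(1/36) = 1/216 ≈ 0.0046296)
-138*O + v(1, -9) = -138*1/216 + (1/2)/1 = -23/36 + (1/2)*1 = -23/36 + 1/2 = -5/36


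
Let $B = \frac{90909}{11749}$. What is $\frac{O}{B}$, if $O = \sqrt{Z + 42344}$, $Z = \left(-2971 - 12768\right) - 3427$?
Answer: $\frac{11749 \sqrt{23178}}{90909} \approx 19.676$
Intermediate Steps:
$Z = -19166$ ($Z = -15739 - 3427 = -19166$)
$B = \frac{90909}{11749}$ ($B = 90909 \cdot \frac{1}{11749} = \frac{90909}{11749} \approx 7.7376$)
$O = \sqrt{23178}$ ($O = \sqrt{-19166 + 42344} = \sqrt{23178} \approx 152.24$)
$\frac{O}{B} = \frac{\sqrt{23178}}{\frac{90909}{11749}} = \sqrt{23178} \cdot \frac{11749}{90909} = \frac{11749 \sqrt{23178}}{90909}$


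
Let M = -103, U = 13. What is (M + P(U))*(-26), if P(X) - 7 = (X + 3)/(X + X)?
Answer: 2480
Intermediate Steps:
P(X) = 7 + (3 + X)/(2*X) (P(X) = 7 + (X + 3)/(X + X) = 7 + (3 + X)/((2*X)) = 7 + (3 + X)*(1/(2*X)) = 7 + (3 + X)/(2*X))
(M + P(U))*(-26) = (-103 + (3/2)*(1 + 5*13)/13)*(-26) = (-103 + (3/2)*(1/13)*(1 + 65))*(-26) = (-103 + (3/2)*(1/13)*66)*(-26) = (-103 + 99/13)*(-26) = -1240/13*(-26) = 2480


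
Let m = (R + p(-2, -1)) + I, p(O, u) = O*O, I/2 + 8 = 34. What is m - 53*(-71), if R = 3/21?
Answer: 26734/7 ≈ 3819.1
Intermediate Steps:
I = 52 (I = -16 + 2*34 = -16 + 68 = 52)
R = ⅐ (R = 3*(1/21) = ⅐ ≈ 0.14286)
p(O, u) = O²
m = 393/7 (m = (⅐ + (-2)²) + 52 = (⅐ + 4) + 52 = 29/7 + 52 = 393/7 ≈ 56.143)
m - 53*(-71) = 393/7 - 53*(-71) = 393/7 + 3763 = 26734/7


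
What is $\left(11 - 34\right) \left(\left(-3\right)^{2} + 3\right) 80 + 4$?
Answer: $-22076$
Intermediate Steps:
$\left(11 - 34\right) \left(\left(-3\right)^{2} + 3\right) 80 + 4 = - 23 \left(9 + 3\right) 80 + 4 = \left(-23\right) 12 \cdot 80 + 4 = \left(-276\right) 80 + 4 = -22080 + 4 = -22076$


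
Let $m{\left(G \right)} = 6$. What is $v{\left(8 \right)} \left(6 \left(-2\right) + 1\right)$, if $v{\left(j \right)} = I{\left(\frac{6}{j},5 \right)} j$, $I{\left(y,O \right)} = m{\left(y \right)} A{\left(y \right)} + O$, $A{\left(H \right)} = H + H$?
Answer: $-1232$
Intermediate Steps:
$A{\left(H \right)} = 2 H$
$I{\left(y,O \right)} = O + 12 y$ ($I{\left(y,O \right)} = 6 \cdot 2 y + O = 12 y + O = O + 12 y$)
$v{\left(j \right)} = j \left(5 + \frac{72}{j}\right)$ ($v{\left(j \right)} = \left(5 + 12 \frac{6}{j}\right) j = \left(5 + \frac{72}{j}\right) j = j \left(5 + \frac{72}{j}\right)$)
$v{\left(8 \right)} \left(6 \left(-2\right) + 1\right) = \left(72 + 5 \cdot 8\right) \left(6 \left(-2\right) + 1\right) = \left(72 + 40\right) \left(-12 + 1\right) = 112 \left(-11\right) = -1232$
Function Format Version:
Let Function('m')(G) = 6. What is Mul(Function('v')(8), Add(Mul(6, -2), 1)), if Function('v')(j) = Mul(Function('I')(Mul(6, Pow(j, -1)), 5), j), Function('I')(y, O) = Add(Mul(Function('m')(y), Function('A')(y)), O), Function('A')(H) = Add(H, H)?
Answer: -1232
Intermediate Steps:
Function('A')(H) = Mul(2, H)
Function('I')(y, O) = Add(O, Mul(12, y)) (Function('I')(y, O) = Add(Mul(6, Mul(2, y)), O) = Add(Mul(12, y), O) = Add(O, Mul(12, y)))
Function('v')(j) = Mul(j, Add(5, Mul(72, Pow(j, -1)))) (Function('v')(j) = Mul(Add(5, Mul(12, Mul(6, Pow(j, -1)))), j) = Mul(Add(5, Mul(72, Pow(j, -1))), j) = Mul(j, Add(5, Mul(72, Pow(j, -1)))))
Mul(Function('v')(8), Add(Mul(6, -2), 1)) = Mul(Add(72, Mul(5, 8)), Add(Mul(6, -2), 1)) = Mul(Add(72, 40), Add(-12, 1)) = Mul(112, -11) = -1232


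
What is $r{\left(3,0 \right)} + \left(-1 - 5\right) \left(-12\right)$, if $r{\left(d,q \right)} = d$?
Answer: $75$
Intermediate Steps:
$r{\left(3,0 \right)} + \left(-1 - 5\right) \left(-12\right) = 3 + \left(-1 - 5\right) \left(-12\right) = 3 - -72 = 3 + 72 = 75$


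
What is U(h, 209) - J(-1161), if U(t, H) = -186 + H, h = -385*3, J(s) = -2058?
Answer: 2081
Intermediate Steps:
h = -1155
U(h, 209) - J(-1161) = (-186 + 209) - 1*(-2058) = 23 + 2058 = 2081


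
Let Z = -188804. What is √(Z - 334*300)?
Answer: 2*I*√72251 ≈ 537.59*I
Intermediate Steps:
√(Z - 334*300) = √(-188804 - 334*300) = √(-188804 - 100200) = √(-289004) = 2*I*√72251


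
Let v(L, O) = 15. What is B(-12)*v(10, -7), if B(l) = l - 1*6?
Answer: -270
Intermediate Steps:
B(l) = -6 + l (B(l) = l - 6 = -6 + l)
B(-12)*v(10, -7) = (-6 - 12)*15 = -18*15 = -270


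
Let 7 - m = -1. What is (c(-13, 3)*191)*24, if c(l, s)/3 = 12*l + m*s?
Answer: -1815264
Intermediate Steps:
m = 8 (m = 7 - 1*(-1) = 7 + 1 = 8)
c(l, s) = 24*s + 36*l (c(l, s) = 3*(12*l + 8*s) = 3*(8*s + 12*l) = 24*s + 36*l)
(c(-13, 3)*191)*24 = ((24*3 + 36*(-13))*191)*24 = ((72 - 468)*191)*24 = -396*191*24 = -75636*24 = -1815264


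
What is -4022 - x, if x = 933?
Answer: -4955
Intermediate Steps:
-4022 - x = -4022 - 1*933 = -4022 - 933 = -4955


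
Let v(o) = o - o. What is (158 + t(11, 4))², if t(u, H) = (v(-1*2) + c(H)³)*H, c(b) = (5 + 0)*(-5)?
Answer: 3886524964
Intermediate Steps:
c(b) = -25 (c(b) = 5*(-5) = -25)
v(o) = 0
t(u, H) = -15625*H (t(u, H) = (0 + (-25)³)*H = (0 - 15625)*H = -15625*H)
(158 + t(11, 4))² = (158 - 15625*4)² = (158 - 62500)² = (-62342)² = 3886524964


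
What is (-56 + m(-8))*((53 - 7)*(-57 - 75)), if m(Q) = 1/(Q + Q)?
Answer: 680823/2 ≈ 3.4041e+5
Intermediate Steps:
m(Q) = 1/(2*Q)
(-56 + m(-8))*((53 - 7)*(-57 - 75)) = (-56 + (1/2)/(-8))*((53 - 7)*(-57 - 75)) = (-56 + (1/2)*(-1/8))*(46*(-132)) = (-56 - 1/16)*(-6072) = -897/16*(-6072) = 680823/2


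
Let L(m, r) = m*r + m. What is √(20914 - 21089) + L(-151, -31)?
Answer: 4530 + 5*I*√7 ≈ 4530.0 + 13.229*I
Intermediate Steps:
L(m, r) = m + m*r
√(20914 - 21089) + L(-151, -31) = √(20914 - 21089) - 151*(1 - 31) = √(-175) - 151*(-30) = 5*I*√7 + 4530 = 4530 + 5*I*√7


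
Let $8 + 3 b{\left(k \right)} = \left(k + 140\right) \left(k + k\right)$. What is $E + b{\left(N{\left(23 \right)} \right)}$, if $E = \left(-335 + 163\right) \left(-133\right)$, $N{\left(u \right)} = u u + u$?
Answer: $\frac{832588}{3} \approx 2.7753 \cdot 10^{5}$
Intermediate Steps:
$N{\left(u \right)} = u + u^{2}$ ($N{\left(u \right)} = u^{2} + u = u + u^{2}$)
$E = 22876$ ($E = \left(-172\right) \left(-133\right) = 22876$)
$b{\left(k \right)} = - \frac{8}{3} + \frac{2 k \left(140 + k\right)}{3}$ ($b{\left(k \right)} = - \frac{8}{3} + \frac{\left(k + 140\right) \left(k + k\right)}{3} = - \frac{8}{3} + \frac{\left(140 + k\right) 2 k}{3} = - \frac{8}{3} + \frac{2 k \left(140 + k\right)}{3}$)
$E + b{\left(N{\left(23 \right)} \right)} = 22876 + \left(- \frac{8}{3} + \frac{2 \left(23 \left(1 + 23\right)\right)^{2}}{3} + \frac{280 \cdot 23 \left(1 + 23\right)}{3}\right) = 22876 + \left(- \frac{8}{3} + \frac{2 \left(23 \cdot 24\right)^{2}}{3} + \frac{280 \cdot 23 \cdot 24}{3}\right) = 22876 + \left(- \frac{8}{3} + \frac{2 \cdot 552^{2}}{3} + \frac{280}{3} \cdot 552\right) = 22876 + \left(- \frac{8}{3} + \frac{2}{3} \cdot 304704 + 51520\right) = 22876 + \left(- \frac{8}{3} + 203136 + 51520\right) = 22876 + \frac{763960}{3} = \frac{832588}{3}$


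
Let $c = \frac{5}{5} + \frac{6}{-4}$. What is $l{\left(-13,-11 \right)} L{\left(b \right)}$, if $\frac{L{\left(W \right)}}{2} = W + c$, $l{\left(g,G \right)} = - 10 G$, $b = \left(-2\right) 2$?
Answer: $-990$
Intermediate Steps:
$b = -4$
$c = - \frac{1}{2}$ ($c = 5 \cdot \frac{1}{5} + 6 \left(- \frac{1}{4}\right) = 1 - \frac{3}{2} = - \frac{1}{2} \approx -0.5$)
$L{\left(W \right)} = -1 + 2 W$ ($L{\left(W \right)} = 2 \left(W - \frac{1}{2}\right) = 2 \left(- \frac{1}{2} + W\right) = -1 + 2 W$)
$l{\left(-13,-11 \right)} L{\left(b \right)} = \left(-10\right) \left(-11\right) \left(-1 + 2 \left(-4\right)\right) = 110 \left(-1 - 8\right) = 110 \left(-9\right) = -990$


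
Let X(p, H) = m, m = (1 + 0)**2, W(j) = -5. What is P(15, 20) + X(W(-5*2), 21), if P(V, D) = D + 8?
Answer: 29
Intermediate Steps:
m = 1 (m = 1**2 = 1)
P(V, D) = 8 + D
X(p, H) = 1
P(15, 20) + X(W(-5*2), 21) = (8 + 20) + 1 = 28 + 1 = 29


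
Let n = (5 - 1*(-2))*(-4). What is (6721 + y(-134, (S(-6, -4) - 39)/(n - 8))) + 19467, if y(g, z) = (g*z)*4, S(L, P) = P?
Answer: 229930/9 ≈ 25548.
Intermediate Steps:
n = -28 (n = (5 + 2)*(-4) = 7*(-4) = -28)
y(g, z) = 4*g*z
(6721 + y(-134, (S(-6, -4) - 39)/(n - 8))) + 19467 = (6721 + 4*(-134)*((-4 - 39)/(-28 - 8))) + 19467 = (6721 + 4*(-134)*(-43/(-36))) + 19467 = (6721 + 4*(-134)*(-43*(-1/36))) + 19467 = (6721 + 4*(-134)*(43/36)) + 19467 = (6721 - 5762/9) + 19467 = 54727/9 + 19467 = 229930/9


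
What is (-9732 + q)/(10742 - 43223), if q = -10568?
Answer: 20300/32481 ≈ 0.62498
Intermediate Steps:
(-9732 + q)/(10742 - 43223) = (-9732 - 10568)/(10742 - 43223) = -20300/(-32481) = -20300*(-1/32481) = 20300/32481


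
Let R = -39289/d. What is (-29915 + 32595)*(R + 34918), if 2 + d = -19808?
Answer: 185392984892/1981 ≈ 9.3586e+7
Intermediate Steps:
d = -19810 (d = -2 - 19808 = -19810)
R = 39289/19810 (R = -39289/(-19810) = -39289*(-1/19810) = 39289/19810 ≈ 1.9833)
(-29915 + 32595)*(R + 34918) = (-29915 + 32595)*(39289/19810 + 34918) = 2680*(691764869/19810) = 185392984892/1981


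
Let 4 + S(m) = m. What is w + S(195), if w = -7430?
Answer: -7239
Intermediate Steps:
S(m) = -4 + m
w + S(195) = -7430 + (-4 + 195) = -7430 + 191 = -7239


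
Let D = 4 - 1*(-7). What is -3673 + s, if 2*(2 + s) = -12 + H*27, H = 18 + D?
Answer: -6579/2 ≈ -3289.5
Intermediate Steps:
D = 11 (D = 4 + 7 = 11)
H = 29 (H = 18 + 11 = 29)
s = 767/2 (s = -2 + (-12 + 29*27)/2 = -2 + (-12 + 783)/2 = -2 + (1/2)*771 = -2 + 771/2 = 767/2 ≈ 383.50)
-3673 + s = -3673 + 767/2 = -6579/2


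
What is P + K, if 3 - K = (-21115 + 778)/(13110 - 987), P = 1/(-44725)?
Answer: 845387909/180733725 ≈ 4.6775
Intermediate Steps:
P = -1/44725 ≈ -2.2359e-5
K = 18902/4041 (K = 3 - (-21115 + 778)/(13110 - 987) = 3 - (-20337)/12123 = 3 - 1*(-6779/4041) = 3 + 6779/4041 = 18902/4041 ≈ 4.6776)
P + K = -1/44725 + 18902/4041 = 845387909/180733725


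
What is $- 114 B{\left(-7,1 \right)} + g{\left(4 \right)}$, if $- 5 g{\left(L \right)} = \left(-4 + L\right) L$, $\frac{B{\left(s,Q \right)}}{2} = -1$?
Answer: $228$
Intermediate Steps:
$B{\left(s,Q \right)} = -2$ ($B{\left(s,Q \right)} = 2 \left(-1\right) = -2$)
$g{\left(L \right)} = - \frac{L \left(-4 + L\right)}{5}$ ($g{\left(L \right)} = - \frac{\left(-4 + L\right) L}{5} = - \frac{L \left(-4 + L\right)}{5}$)
$- 114 B{\left(-7,1 \right)} + g{\left(4 \right)} = \left(-114\right) \left(-2\right) + \frac{1}{5} \cdot 4 \left(4 - 4\right) = 228 + \frac{1}{5} \cdot 4 \left(4 - 4\right) = 228 + \frac{1}{5} \cdot 4 \cdot 0 = 228 + 0 = 228$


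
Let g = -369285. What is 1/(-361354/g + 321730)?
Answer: 52755/16972917772 ≈ 3.1082e-6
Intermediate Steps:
1/(-361354/g + 321730) = 1/(-361354/(-369285) + 321730) = 1/(-361354*(-1/369285) + 321730) = 1/(51622/52755 + 321730) = 1/(16972917772/52755) = 52755/16972917772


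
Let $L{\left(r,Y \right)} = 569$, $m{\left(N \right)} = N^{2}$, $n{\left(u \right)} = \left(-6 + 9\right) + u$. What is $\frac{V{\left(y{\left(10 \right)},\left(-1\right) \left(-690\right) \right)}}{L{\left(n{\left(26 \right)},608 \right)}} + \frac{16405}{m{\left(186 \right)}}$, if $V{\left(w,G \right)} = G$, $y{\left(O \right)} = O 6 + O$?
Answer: $\frac{33205685}{19685124} \approx 1.6868$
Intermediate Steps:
$y{\left(O \right)} = 7 O$ ($y{\left(O \right)} = 6 O + O = 7 O$)
$n{\left(u \right)} = 3 + u$
$\frac{V{\left(y{\left(10 \right)},\left(-1\right) \left(-690\right) \right)}}{L{\left(n{\left(26 \right)},608 \right)}} + \frac{16405}{m{\left(186 \right)}} = \frac{\left(-1\right) \left(-690\right)}{569} + \frac{16405}{186^{2}} = 690 \cdot \frac{1}{569} + \frac{16405}{34596} = \frac{690}{569} + 16405 \cdot \frac{1}{34596} = \frac{690}{569} + \frac{16405}{34596} = \frac{33205685}{19685124}$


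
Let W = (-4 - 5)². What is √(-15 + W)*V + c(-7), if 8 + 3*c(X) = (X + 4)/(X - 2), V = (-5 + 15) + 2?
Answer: -23/9 + 12*√66 ≈ 94.933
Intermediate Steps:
W = 81 (W = (-9)² = 81)
V = 12 (V = 10 + 2 = 12)
c(X) = -8/3 + (4 + X)/(3*(-2 + X)) (c(X) = -8/3 + ((X + 4)/(X - 2))/3 = -8/3 + ((4 + X)/(-2 + X))/3 = -8/3 + (4 + X)/(3*(-2 + X)))
√(-15 + W)*V + c(-7) = √(-15 + 81)*12 + (20 - 7*(-7))/(3*(-2 - 7)) = √66*12 + (⅓)*(20 + 49)/(-9) = 12*√66 + (⅓)*(-⅑)*69 = 12*√66 - 23/9 = -23/9 + 12*√66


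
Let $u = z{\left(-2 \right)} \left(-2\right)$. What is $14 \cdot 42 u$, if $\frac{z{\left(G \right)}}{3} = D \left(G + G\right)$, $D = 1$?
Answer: $14112$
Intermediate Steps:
$z{\left(G \right)} = 6 G$ ($z{\left(G \right)} = 3 \cdot 1 \left(G + G\right) = 3 \cdot 1 \cdot 2 G = 3 \cdot 2 G = 6 G$)
$u = 24$ ($u = 6 \left(-2\right) \left(-2\right) = \left(-12\right) \left(-2\right) = 24$)
$14 \cdot 42 u = 14 \cdot 42 \cdot 24 = 588 \cdot 24 = 14112$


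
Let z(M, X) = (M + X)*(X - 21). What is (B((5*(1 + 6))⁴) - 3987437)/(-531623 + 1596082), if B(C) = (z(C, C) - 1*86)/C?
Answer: -1479959893211/1597353786875 ≈ -0.92651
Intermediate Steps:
z(M, X) = (-21 + X)*(M + X) (z(M, X) = (M + X)*(-21 + X) = (-21 + X)*(M + X))
B(C) = (-86 - 42*C + 2*C²)/C (B(C) = ((C² - 21*C - 21*C + C*C) - 1*86)/C = ((C² - 21*C - 21*C + C²) - 86)/C = ((-42*C + 2*C²) - 86)/C = (-86 - 42*C + 2*C²)/C)
(B((5*(1 + 6))⁴) - 3987437)/(-531623 + 1596082) = ((-42 - 86*1/(625*(1 + 6)⁴) + 2*(5*(1 + 6))⁴) - 3987437)/(-531623 + 1596082) = ((-42 - 86/((5*7)⁴) + 2*(5*7)⁴) - 3987437)/1064459 = ((-42 - 86/(35⁴) + 2*35⁴) - 3987437)*(1/1064459) = ((-42 - 86/1500625 + 2*1500625) - 3987437)*(1/1064459) = ((-42 - 86*1/1500625 + 3001250) - 3987437)*(1/1064459) = ((-42 - 86/1500625 + 3001250) - 3987437)*(1/1064459) = (4503687754914/1500625 - 3987437)*(1/1064459) = -1479959893211/1500625*1/1064459 = -1479959893211/1597353786875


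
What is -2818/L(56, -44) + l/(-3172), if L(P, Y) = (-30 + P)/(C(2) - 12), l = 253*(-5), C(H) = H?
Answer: 3439225/3172 ≈ 1084.2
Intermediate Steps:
l = -1265
L(P, Y) = 3 - P/10 (L(P, Y) = (-30 + P)/(2 - 12) = (-30 + P)/(-10) = (-30 + P)*(-⅒) = 3 - P/10)
-2818/L(56, -44) + l/(-3172) = -2818/(3 - ⅒*56) - 1265/(-3172) = -2818/(3 - 28/5) - 1265*(-1/3172) = -2818/(-13/5) + 1265/3172 = -2818*(-5/13) + 1265/3172 = 14090/13 + 1265/3172 = 3439225/3172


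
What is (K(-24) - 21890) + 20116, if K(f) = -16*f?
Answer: -1390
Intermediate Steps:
(K(-24) - 21890) + 20116 = (-16*(-24) - 21890) + 20116 = (384 - 21890) + 20116 = -21506 + 20116 = -1390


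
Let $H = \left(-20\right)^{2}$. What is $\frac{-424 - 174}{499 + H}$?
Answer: $- \frac{598}{899} \approx -0.66518$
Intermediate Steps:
$H = 400$
$\frac{-424 - 174}{499 + H} = \frac{-424 - 174}{499 + 400} = - \frac{598}{899}$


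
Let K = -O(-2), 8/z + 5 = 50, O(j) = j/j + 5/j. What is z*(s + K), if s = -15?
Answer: -12/5 ≈ -2.4000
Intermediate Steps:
O(j) = 1 + 5/j
z = 8/45 (z = 8/(-5 + 50) = 8/45 ≈ 0.17778)
K = 3/2 (K = -(5 - 2)/(-2) = -(-1)*3/2 = -1*(-3/2) = 3/2 ≈ 1.5000)
z*(s + K) = 8*(-15 + 3/2)/45 = (8/45)*(-27/2) = -12/5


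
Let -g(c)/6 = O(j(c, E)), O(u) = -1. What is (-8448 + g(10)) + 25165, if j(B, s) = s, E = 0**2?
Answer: 16723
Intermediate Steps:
E = 0
g(c) = 6 (g(c) = -6*(-1) = 6)
(-8448 + g(10)) + 25165 = (-8448 + 6) + 25165 = -8442 + 25165 = 16723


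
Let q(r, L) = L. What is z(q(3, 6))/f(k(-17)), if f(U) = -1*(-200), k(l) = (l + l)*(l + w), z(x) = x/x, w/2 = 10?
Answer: 1/200 ≈ 0.0050000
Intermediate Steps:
w = 20 (w = 2*10 = 20)
z(x) = 1
k(l) = 2*l*(20 + l) (k(l) = (l + l)*(l + 20) = (2*l)*(20 + l) = 2*l*(20 + l))
f(U) = 200
z(q(3, 6))/f(k(-17)) = 1/200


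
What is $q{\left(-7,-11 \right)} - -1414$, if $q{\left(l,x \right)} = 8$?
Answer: $1422$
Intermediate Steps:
$q{\left(-7,-11 \right)} - -1414 = 8 - -1414 = 8 + 1414 = 1422$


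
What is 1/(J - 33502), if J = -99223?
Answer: -1/132725 ≈ -7.5344e-6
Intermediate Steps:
1/(J - 33502) = 1/(-99223 - 33502) = 1/(-132725) = -1/132725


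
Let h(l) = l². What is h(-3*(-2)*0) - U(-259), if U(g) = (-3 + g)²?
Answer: -68644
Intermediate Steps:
h(-3*(-2)*0) - U(-259) = (-3*(-2)*0)² - (-3 - 259)² = (6*0)² - 1*(-262)² = 0² - 1*68644 = 0 - 68644 = -68644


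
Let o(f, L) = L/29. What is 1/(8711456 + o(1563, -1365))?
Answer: 29/252630859 ≈ 1.1479e-7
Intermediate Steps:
o(f, L) = L/29 (o(f, L) = L*(1/29) = L/29)
1/(8711456 + o(1563, -1365)) = 1/(8711456 + (1/29)*(-1365)) = 1/(8711456 - 1365/29) = 1/(252630859/29) = 29/252630859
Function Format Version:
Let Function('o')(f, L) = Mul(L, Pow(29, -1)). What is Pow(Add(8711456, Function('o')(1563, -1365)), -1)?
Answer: Rational(29, 252630859) ≈ 1.1479e-7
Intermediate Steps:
Function('o')(f, L) = Mul(Rational(1, 29), L) (Function('o')(f, L) = Mul(L, Rational(1, 29)) = Mul(Rational(1, 29), L))
Pow(Add(8711456, Function('o')(1563, -1365)), -1) = Pow(Add(8711456, Mul(Rational(1, 29), -1365)), -1) = Pow(Add(8711456, Rational(-1365, 29)), -1) = Pow(Rational(252630859, 29), -1) = Rational(29, 252630859)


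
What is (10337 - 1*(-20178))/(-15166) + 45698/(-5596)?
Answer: -107977226/10608617 ≈ -10.178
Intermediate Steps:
(10337 - 1*(-20178))/(-15166) + 45698/(-5596) = (10337 + 20178)*(-1/15166) + 45698*(-1/5596) = 30515*(-1/15166) - 22849/2798 = -30515/15166 - 22849/2798 = -107977226/10608617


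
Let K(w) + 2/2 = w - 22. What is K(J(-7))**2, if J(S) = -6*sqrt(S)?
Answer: 277 + 276*I*sqrt(7) ≈ 277.0 + 730.23*I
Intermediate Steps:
K(w) = -23 + w (K(w) = -1 + (w - 22) = -1 + (-22 + w) = -23 + w)
K(J(-7))**2 = (-23 - 6*I*sqrt(7))**2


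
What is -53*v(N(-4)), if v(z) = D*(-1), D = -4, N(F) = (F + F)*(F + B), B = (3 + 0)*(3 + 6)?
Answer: -212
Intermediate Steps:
B = 27 (B = 3*9 = 27)
N(F) = 2*F*(27 + F) (N(F) = (F + F)*(F + 27) = (2*F)*(27 + F) = 2*F*(27 + F))
v(z) = 4 (v(z) = -4*(-1) = 4)
-53*v(N(-4)) = -53*4 = -212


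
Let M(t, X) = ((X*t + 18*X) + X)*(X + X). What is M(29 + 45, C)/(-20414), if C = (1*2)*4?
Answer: -5952/10207 ≈ -0.58313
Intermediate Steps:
C = 8 (C = 2*4 = 8)
M(t, X) = 2*X*(19*X + X*t) (M(t, X) = ((18*X + X*t) + X)*(2*X) = (19*X + X*t)*(2*X) = 2*X*(19*X + X*t))
M(29 + 45, C)/(-20414) = (2*8²*(19 + (29 + 45)))/(-20414) = (2*64*(19 + 74))*(-1/20414) = (2*64*93)*(-1/20414) = 11904*(-1/20414) = -5952/10207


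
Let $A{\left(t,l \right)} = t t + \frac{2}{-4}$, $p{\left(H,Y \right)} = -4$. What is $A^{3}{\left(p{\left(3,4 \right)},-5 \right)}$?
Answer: $\frac{29791}{8} \approx 3723.9$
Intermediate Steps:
$A{\left(t,l \right)} = - \frac{1}{2} + t^{2}$ ($A{\left(t,l \right)} = t^{2} + 2 \left(- \frac{1}{4}\right) = t^{2} - \frac{1}{2} = - \frac{1}{2} + t^{2}$)
$A^{3}{\left(p{\left(3,4 \right)},-5 \right)} = \left(- \frac{1}{2} + \left(-4\right)^{2}\right)^{3} = \left(- \frac{1}{2} + 16\right)^{3} = \left(\frac{31}{2}\right)^{3} = \frac{29791}{8}$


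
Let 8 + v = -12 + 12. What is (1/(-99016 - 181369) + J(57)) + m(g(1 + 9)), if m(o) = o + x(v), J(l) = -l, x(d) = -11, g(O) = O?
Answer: -16262331/280385 ≈ -58.000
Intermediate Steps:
v = -8 (v = -8 + (-12 + 12) = -8 + 0 = -8)
m(o) = -11 + o (m(o) = o - 11 = -11 + o)
(1/(-99016 - 181369) + J(57)) + m(g(1 + 9)) = (1/(-99016 - 181369) - 1*57) + (-11 + (1 + 9)) = (1/(-280385) - 57) + (-11 + 10) = (-1/280385 - 57) - 1 = -15981946/280385 - 1 = -16262331/280385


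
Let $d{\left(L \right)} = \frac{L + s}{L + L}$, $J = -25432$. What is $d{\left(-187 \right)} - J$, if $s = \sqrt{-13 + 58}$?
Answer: $\frac{50865}{2} - \frac{3 \sqrt{5}}{374} \approx 25432.0$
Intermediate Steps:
$s = 3 \sqrt{5}$ ($s = \sqrt{45} = 3 \sqrt{5} \approx 6.7082$)
$d{\left(L \right)} = \frac{L + 3 \sqrt{5}}{2 L}$ ($d{\left(L \right)} = \frac{L + 3 \sqrt{5}}{L + L} = \frac{L + 3 \sqrt{5}}{2 L}$)
$d{\left(-187 \right)} - J = \frac{-187 + 3 \sqrt{5}}{2 \left(-187\right)} - -25432 = \frac{1}{2} \left(- \frac{1}{187}\right) \left(-187 + 3 \sqrt{5}\right) + 25432 = \left(\frac{1}{2} - \frac{3 \sqrt{5}}{374}\right) + 25432 = \frac{50865}{2} - \frac{3 \sqrt{5}}{374}$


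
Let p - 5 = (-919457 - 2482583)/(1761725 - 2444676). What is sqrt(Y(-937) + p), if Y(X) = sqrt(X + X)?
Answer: sqrt(4655536962045 + 466422068401*I*sqrt(1874))/682951 ≈ 5.2157 + 4.1499*I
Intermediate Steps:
Y(X) = sqrt(2)*sqrt(X) (Y(X) = sqrt(2*X) = sqrt(2)*sqrt(X))
p = 6816795/682951 (p = 5 + (-919457 - 2482583)/(1761725 - 2444676) = 5 - 3402040/(-682951) = 5 - 3402040*(-1/682951) = 5 + 3402040/682951 = 6816795/682951 ≈ 9.9814)
sqrt(Y(-937) + p) = sqrt(sqrt(2)*sqrt(-937) + 6816795/682951) = sqrt(sqrt(2)*(I*sqrt(937)) + 6816795/682951) = sqrt(I*sqrt(1874) + 6816795/682951) = sqrt(6816795/682951 + I*sqrt(1874))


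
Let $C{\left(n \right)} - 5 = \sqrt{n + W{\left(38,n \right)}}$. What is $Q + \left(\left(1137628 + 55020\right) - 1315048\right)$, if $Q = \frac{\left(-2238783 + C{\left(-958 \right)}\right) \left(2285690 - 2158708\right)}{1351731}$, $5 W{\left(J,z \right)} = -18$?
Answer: $- \frac{449736382396}{1351731} + \frac{253964 i \sqrt{6010}}{6758655} \approx -3.3271 \cdot 10^{5} + 2.9131 i$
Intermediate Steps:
$W{\left(J,z \right)} = - \frac{18}{5}$ ($W{\left(J,z \right)} = \frac{1}{5} \left(-18\right) = - \frac{18}{5}$)
$C{\left(n \right)} = 5 + \sqrt{- \frac{18}{5} + n}$ ($C{\left(n \right)} = 5 + \sqrt{n - \frac{18}{5}} = 5 + \sqrt{- \frac{18}{5} + n}$)
$Q = - \frac{284284507996}{1351731} + \frac{253964 i \sqrt{6010}}{6758655}$ ($Q = \frac{\left(-2238783 + \left(5 + \frac{\sqrt{-90 + 25 \left(-958\right)}}{5}\right)\right) \left(2285690 - 2158708\right)}{1351731} = \left(-2238783 + \left(5 + \frac{\sqrt{-90 - 23950}}{5}\right)\right) 126982 \cdot \frac{1}{1351731} = \left(-2238783 + \left(5 + \frac{\sqrt{-24040}}{5}\right)\right) 126982 \cdot \frac{1}{1351731} = \left(-2238783 + \left(5 + \frac{2 i \sqrt{6010}}{5}\right)\right) 126982 \cdot \frac{1}{1351731} = \left(-2238778 + \frac{2 i \sqrt{6010}}{5}\right) 126982 \cdot \frac{1}{1351731} = \left(-284284507996 + \frac{253964 i \sqrt{6010}}{5}\right) \frac{1}{1351731} = - \frac{284284507996}{1351731} + \frac{253964 i \sqrt{6010}}{6758655} \approx -2.1031 \cdot 10^{5} + 2.9131 i$)
$Q + \left(\left(1137628 + 55020\right) - 1315048\right) = \left(- \frac{284284507996}{1351731} + \frac{253964 i \sqrt{6010}}{6758655}\right) + \left(\left(1137628 + 55020\right) - 1315048\right) = \left(- \frac{284284507996}{1351731} + \frac{253964 i \sqrt{6010}}{6758655}\right) + \left(1192648 - 1315048\right) = \left(- \frac{284284507996}{1351731} + \frac{253964 i \sqrt{6010}}{6758655}\right) - 122400 = - \frac{449736382396}{1351731} + \frac{253964 i \sqrt{6010}}{6758655}$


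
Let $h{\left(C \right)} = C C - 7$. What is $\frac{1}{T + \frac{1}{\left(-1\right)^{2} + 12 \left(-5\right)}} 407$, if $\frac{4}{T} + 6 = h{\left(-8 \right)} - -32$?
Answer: $\frac{1993079}{153} \approx 13027.0$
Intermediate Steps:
$h{\left(C \right)} = -7 + C^{2}$ ($h{\left(C \right)} = C^{2} - 7 = -7 + C^{2}$)
$T = \frac{4}{83}$ ($T = \frac{4}{-6 - \left(-25 - 64\right)} = \frac{4}{-6 + \left(\left(-7 + 64\right) + 32\right)} = \frac{4}{-6 + \left(57 + 32\right)} = \frac{4}{-6 + 89} = \frac{4}{83} \approx 0.048193$)
$\frac{1}{T + \frac{1}{\left(-1\right)^{2} + 12 \left(-5\right)}} 407 = \frac{1}{\frac{4}{83} + \frac{1}{\left(-1\right)^{2} + 12 \left(-5\right)}} 407 = \frac{1}{\frac{4}{83} + \frac{1}{1 - 60}} \cdot 407 = \frac{1}{\frac{4}{83} + \frac{1}{-59}} \cdot 407 = \frac{1}{\frac{4}{83} - \frac{1}{59}} \cdot 407 = \frac{1}{\frac{153}{4897}} \cdot 407 = \frac{4897}{153} \cdot 407 = \frac{1993079}{153}$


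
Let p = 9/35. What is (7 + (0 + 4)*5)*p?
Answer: 243/35 ≈ 6.9429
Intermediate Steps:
p = 9/35 (p = 9*(1/35) = 9/35 ≈ 0.25714)
(7 + (0 + 4)*5)*p = (7 + (0 + 4)*5)*(9/35) = (7 + 4*5)*(9/35) = (7 + 20)*(9/35) = 27*(9/35) = 243/35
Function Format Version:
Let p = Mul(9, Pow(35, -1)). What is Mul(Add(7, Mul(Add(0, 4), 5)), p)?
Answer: Rational(243, 35) ≈ 6.9429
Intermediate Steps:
p = Rational(9, 35) (p = Mul(9, Rational(1, 35)) = Rational(9, 35) ≈ 0.25714)
Mul(Add(7, Mul(Add(0, 4), 5)), p) = Mul(Add(7, Mul(Add(0, 4), 5)), Rational(9, 35)) = Mul(Add(7, Mul(4, 5)), Rational(9, 35)) = Mul(Add(7, 20), Rational(9, 35)) = Mul(27, Rational(9, 35)) = Rational(243, 35)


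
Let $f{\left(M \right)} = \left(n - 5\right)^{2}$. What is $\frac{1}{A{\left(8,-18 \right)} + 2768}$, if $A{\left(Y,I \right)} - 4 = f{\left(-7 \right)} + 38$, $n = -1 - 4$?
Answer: $\frac{1}{2910} \approx 0.00034364$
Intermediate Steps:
$n = -5$
$f{\left(M \right)} = 100$ ($f{\left(M \right)} = \left(-5 - 5\right)^{2} = \left(-10\right)^{2} = 100$)
$A{\left(Y,I \right)} = 142$ ($A{\left(Y,I \right)} = 4 + \left(100 + 38\right) = 4 + 138 = 142$)
$\frac{1}{A{\left(8,-18 \right)} + 2768} = \frac{1}{142 + 2768} = \frac{1}{2910}$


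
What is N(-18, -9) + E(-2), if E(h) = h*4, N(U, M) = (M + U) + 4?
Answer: -31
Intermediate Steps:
N(U, M) = 4 + M + U
E(h) = 4*h
N(-18, -9) + E(-2) = (4 - 9 - 18) + 4*(-2) = -23 - 8 = -31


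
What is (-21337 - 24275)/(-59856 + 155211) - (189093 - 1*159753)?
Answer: -310862368/10595 ≈ -29340.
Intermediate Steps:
(-21337 - 24275)/(-59856 + 155211) - (189093 - 1*159753) = -45612/95355 - (189093 - 159753) = -45612*1/95355 - 1*29340 = -5068/10595 - 29340 = -310862368/10595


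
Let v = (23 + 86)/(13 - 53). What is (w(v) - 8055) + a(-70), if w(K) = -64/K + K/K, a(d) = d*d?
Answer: -341226/109 ≈ -3130.5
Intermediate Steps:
v = -109/40 (v = 109/(-40) = 109*(-1/40) = -109/40 ≈ -2.7250)
a(d) = d**2
w(K) = 1 - 64/K (w(K) = -64/K + 1 = 1 - 64/K)
(w(v) - 8055) + a(-70) = ((-64 - 109/40)/(-109/40) - 8055) + (-70)**2 = (-40/109*(-2669/40) - 8055) + 4900 = (2669/109 - 8055) + 4900 = -875326/109 + 4900 = -341226/109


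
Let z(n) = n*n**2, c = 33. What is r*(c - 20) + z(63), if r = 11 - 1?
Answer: 250177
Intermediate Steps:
z(n) = n**3
r = 10
r*(c - 20) + z(63) = 10*(33 - 20) + 63**3 = 10*13 + 250047 = 130 + 250047 = 250177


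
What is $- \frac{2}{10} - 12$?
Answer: $- \frac{61}{5} \approx -12.2$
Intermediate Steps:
$- \frac{2}{10} - 12 = \left(-2\right) \frac{1}{10} - 12 = - \frac{1}{5} - 12 = - \frac{61}{5}$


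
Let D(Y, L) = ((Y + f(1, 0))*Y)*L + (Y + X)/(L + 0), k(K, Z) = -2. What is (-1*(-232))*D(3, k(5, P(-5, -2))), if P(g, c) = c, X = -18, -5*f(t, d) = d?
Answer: -2436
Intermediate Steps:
f(t, d) = -d/5
D(Y, L) = L*Y² + (-18 + Y)/L (D(Y, L) = ((Y - ⅕*0)*Y)*L + (Y - 18)/(L + 0) = ((Y + 0)*Y)*L + (-18 + Y)/L = (Y*Y)*L + (-18 + Y)/L = Y²*L + (-18 + Y)/L = L*Y² + (-18 + Y)/L)
(-1*(-232))*D(3, k(5, P(-5, -2))) = (-1*(-232))*((-18 + 3 + (-2)²*3²)/(-2)) = 232*(-(-18 + 3 + 4*9)/2) = 232*(-(-18 + 3 + 36)/2) = 232*(-½*21) = 232*(-21/2) = -2436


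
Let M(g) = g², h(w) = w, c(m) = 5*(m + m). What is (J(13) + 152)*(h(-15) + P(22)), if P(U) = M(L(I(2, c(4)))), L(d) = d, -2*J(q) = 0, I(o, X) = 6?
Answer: 3192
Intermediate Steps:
c(m) = 10*m (c(m) = 5*(2*m) = 10*m)
J(q) = 0 (J(q) = -½*0 = 0)
P(U) = 36 (P(U) = 6² = 36)
(J(13) + 152)*(h(-15) + P(22)) = (0 + 152)*(-15 + 36) = 152*21 = 3192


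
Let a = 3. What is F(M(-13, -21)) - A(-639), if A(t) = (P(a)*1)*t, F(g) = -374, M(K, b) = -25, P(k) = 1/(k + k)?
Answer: -535/2 ≈ -267.50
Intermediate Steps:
P(k) = 1/(2*k)
A(t) = t/6 (A(t) = (((½)/3)*1)*t = (((½)*(⅓))*1)*t = ((⅙)*1)*t = t/6)
F(M(-13, -21)) - A(-639) = -374 - (-639)/6 = -374 - 1*(-213/2) = -374 + 213/2 = -535/2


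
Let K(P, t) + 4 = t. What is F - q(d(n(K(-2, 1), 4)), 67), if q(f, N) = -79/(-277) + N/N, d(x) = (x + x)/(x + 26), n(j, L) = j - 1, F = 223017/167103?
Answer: 762347/15429177 ≈ 0.049409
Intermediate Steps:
K(P, t) = -4 + t
F = 74339/55701 (F = 223017*(1/167103) = 74339/55701 ≈ 1.3346)
n(j, L) = -1 + j
d(x) = 2*x/(26 + x) (d(x) = (2*x)/(26 + x) = 2*x/(26 + x))
q(f, N) = 356/277 (q(f, N) = -79*(-1/277) + 1 = 79/277 + 1 = 356/277)
F - q(d(n(K(-2, 1), 4)), 67) = 74339/55701 - 1*356/277 = 74339/55701 - 356/277 = 762347/15429177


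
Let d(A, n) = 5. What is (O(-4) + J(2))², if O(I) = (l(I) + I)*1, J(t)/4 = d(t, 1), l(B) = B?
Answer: 144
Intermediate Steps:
J(t) = 20 (J(t) = 4*5 = 20)
O(I) = 2*I (O(I) = (I + I)*1 = (2*I)*1 = 2*I)
(O(-4) + J(2))² = (2*(-4) + 20)² = (-8 + 20)² = 12² = 144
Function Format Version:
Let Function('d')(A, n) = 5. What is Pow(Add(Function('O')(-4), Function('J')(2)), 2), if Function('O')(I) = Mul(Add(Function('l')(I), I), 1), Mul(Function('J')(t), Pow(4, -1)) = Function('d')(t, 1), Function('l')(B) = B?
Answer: 144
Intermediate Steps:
Function('J')(t) = 20 (Function('J')(t) = Mul(4, 5) = 20)
Function('O')(I) = Mul(2, I) (Function('O')(I) = Mul(Add(I, I), 1) = Mul(Mul(2, I), 1) = Mul(2, I))
Pow(Add(Function('O')(-4), Function('J')(2)), 2) = Pow(Add(Mul(2, -4), 20), 2) = Pow(Add(-8, 20), 2) = Pow(12, 2) = 144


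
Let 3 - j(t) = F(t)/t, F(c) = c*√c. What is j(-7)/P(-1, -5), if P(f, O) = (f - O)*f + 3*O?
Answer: -3/19 + I*√7/19 ≈ -0.15789 + 0.13925*I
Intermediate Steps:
P(f, O) = 3*O + f*(f - O) (P(f, O) = f*(f - O) + 3*O = 3*O + f*(f - O))
F(c) = c^(3/2)
j(t) = 3 - √t (j(t) = 3 - t^(3/2)/t = 3 - √t)
j(-7)/P(-1, -5) = (3 - √(-7))/((-1)² + 3*(-5) - 1*(-5)*(-1)) = (3 - I*√7)/(1 - 15 - 5) = (3 - I*√7)/(-19) = (3 - I*√7)*(-1/19) = -3/19 + I*√7/19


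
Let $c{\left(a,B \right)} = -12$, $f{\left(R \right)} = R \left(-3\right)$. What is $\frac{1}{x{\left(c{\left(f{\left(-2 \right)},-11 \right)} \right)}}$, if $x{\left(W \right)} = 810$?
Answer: $\frac{1}{810} \approx 0.0012346$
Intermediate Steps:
$f{\left(R \right)} = - 3 R$
$\frac{1}{x{\left(c{\left(f{\left(-2 \right)},-11 \right)} \right)}} = \frac{1}{810}$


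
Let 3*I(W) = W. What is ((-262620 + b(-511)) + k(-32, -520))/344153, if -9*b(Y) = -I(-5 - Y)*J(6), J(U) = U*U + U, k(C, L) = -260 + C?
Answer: -2359124/3097377 ≈ -0.76165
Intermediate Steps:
J(U) = U + U² (J(U) = U² + U = U + U²)
I(W) = W/3
b(Y) = -70/9 - 14*Y/9 (b(Y) = -(-1)*((-5 - Y)/3)*(6*(1 + 6))/9 = -(-1)*(-5/3 - Y/3)*(6*7)/9 = -(-1)*(-5/3 - Y/3)*42/9 = -(-1)*(-70 - 14*Y)/9 = -(70 + 14*Y)/9 = -70/9 - 14*Y/9)
((-262620 + b(-511)) + k(-32, -520))/344153 = ((-262620 + (-70/9 - 14/9*(-511))) + (-260 - 32))/344153 = ((-262620 + (-70/9 + 7154/9)) - 292)*(1/344153) = ((-262620 + 7084/9) - 292)*(1/344153) = (-2356496/9 - 292)*(1/344153) = -2359124/9*1/344153 = -2359124/3097377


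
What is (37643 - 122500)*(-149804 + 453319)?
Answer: -25755372355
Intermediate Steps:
(37643 - 122500)*(-149804 + 453319) = -84857*303515 = -25755372355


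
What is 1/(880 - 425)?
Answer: 1/455 ≈ 0.0021978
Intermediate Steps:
1/(880 - 425) = 1/455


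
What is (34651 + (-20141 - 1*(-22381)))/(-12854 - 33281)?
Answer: -36891/46135 ≈ -0.79963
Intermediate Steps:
(34651 + (-20141 - 1*(-22381)))/(-12854 - 33281) = (34651 + (-20141 + 22381))/(-46135) = (34651 + 2240)*(-1/46135) = 36891*(-1/46135) = -36891/46135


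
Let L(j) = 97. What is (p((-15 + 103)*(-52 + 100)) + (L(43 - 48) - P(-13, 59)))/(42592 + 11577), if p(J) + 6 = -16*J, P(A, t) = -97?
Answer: -67396/54169 ≈ -1.2442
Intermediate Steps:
p(J) = -6 - 16*J
(p((-15 + 103)*(-52 + 100)) + (L(43 - 48) - P(-13, 59)))/(42592 + 11577) = ((-6 - 16*(-15 + 103)*(-52 + 100)) + (97 - 1*(-97)))/(42592 + 11577) = ((-6 - 1408*48) + (97 + 97))/54169 = ((-6 - 16*4224) + 194)*(1/54169) = ((-6 - 67584) + 194)*(1/54169) = (-67590 + 194)*(1/54169) = -67396*1/54169 = -67396/54169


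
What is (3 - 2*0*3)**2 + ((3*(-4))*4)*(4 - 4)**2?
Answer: 9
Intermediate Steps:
(3 - 2*0*3)**2 + ((3*(-4))*4)*(4 - 4)**2 = (3 + 0*3)**2 - 12*4*0**2 = (3 + 0)**2 - 48*0 = 3**2 + 0 = 9 + 0 = 9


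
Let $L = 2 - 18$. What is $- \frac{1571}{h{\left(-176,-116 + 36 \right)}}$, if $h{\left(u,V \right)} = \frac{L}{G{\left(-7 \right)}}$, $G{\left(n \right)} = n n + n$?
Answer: $\frac{32991}{8} \approx 4123.9$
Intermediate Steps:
$G{\left(n \right)} = n + n^{2}$ ($G{\left(n \right)} = n^{2} + n = n + n^{2}$)
$L = -16$ ($L = 2 - 18 = -16$)
$h{\left(u,V \right)} = - \frac{8}{21}$ ($h{\left(u,V \right)} = - \frac{16}{\left(-7\right) \left(1 - 7\right)} = - \frac{16}{\left(-7\right) \left(-6\right)} = - \frac{16}{42} = \left(-16\right) \frac{1}{42} = - \frac{8}{21}$)
$- \frac{1571}{h{\left(-176,-116 + 36 \right)}} = - \frac{1571}{- \frac{8}{21}} = \left(-1571\right) \left(- \frac{21}{8}\right) = \frac{32991}{8}$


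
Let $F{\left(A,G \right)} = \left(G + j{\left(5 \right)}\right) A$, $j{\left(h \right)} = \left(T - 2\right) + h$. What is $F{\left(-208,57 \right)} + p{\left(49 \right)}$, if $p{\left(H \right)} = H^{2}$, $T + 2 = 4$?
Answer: $-10495$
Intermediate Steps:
$T = 2$ ($T = -2 + 4 = 2$)
$j{\left(h \right)} = h$ ($j{\left(h \right)} = \left(2 - 2\right) + h = 0 + h = h$)
$F{\left(A,G \right)} = A \left(5 + G\right)$ ($F{\left(A,G \right)} = \left(G + 5\right) A = \left(5 + G\right) A = A \left(5 + G\right)$)
$F{\left(-208,57 \right)} + p{\left(49 \right)} = - 208 \left(5 + 57\right) + 49^{2} = \left(-208\right) 62 + 2401 = -12896 + 2401 = -10495$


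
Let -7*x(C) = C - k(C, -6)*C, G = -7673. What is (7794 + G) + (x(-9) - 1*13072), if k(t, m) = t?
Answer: -90567/7 ≈ -12938.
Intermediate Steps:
x(C) = -C/7 + C²/7 (x(C) = -(C - C*C)/7 = -(C - C²)/7 = -C/7 + C²/7)
(7794 + G) + (x(-9) - 1*13072) = (7794 - 7673) + ((⅐)*(-9)*(-1 - 9) - 1*13072) = 121 + ((⅐)*(-9)*(-10) - 13072) = 121 + (90/7 - 13072) = 121 - 91414/7 = -90567/7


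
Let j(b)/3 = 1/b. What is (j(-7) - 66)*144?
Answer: -66960/7 ≈ -9565.7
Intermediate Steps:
j(b) = 3/b
(j(-7) - 66)*144 = (3/(-7) - 66)*144 = (3*(-1/7) - 66)*144 = (-3/7 - 66)*144 = -465/7*144 = -66960/7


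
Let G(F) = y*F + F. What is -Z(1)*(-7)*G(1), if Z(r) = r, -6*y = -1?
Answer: 49/6 ≈ 8.1667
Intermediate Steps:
y = 1/6 (y = -1/6*(-1) = 1/6 ≈ 0.16667)
G(F) = 7*F/6 (G(F) = F/6 + F = 7*F/6)
-Z(1)*(-7)*G(1) = -1*(-7)*(7/6)*1 = -(-7)*7/6 = -1*(-49/6) = 49/6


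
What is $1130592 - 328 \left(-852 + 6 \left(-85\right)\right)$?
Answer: $1577328$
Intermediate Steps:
$1130592 - 328 \left(-852 + 6 \left(-85\right)\right) = 1130592 - 328 \left(-852 - 510\right) = 1130592 - -446736 = 1130592 + 446736 = 1577328$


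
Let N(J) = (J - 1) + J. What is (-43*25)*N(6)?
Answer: -11825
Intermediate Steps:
N(J) = -1 + 2*J (N(J) = (-1 + J) + J = -1 + 2*J)
(-43*25)*N(6) = (-43*25)*(-1 + 2*6) = -1075*(-1 + 12) = -1075*11 = -11825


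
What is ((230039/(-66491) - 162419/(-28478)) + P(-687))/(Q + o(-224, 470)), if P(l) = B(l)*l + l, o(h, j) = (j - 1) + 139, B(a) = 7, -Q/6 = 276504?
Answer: 10402596365121/3140261606054368 ≈ 0.0033127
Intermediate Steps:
Q = -1659024 (Q = -6*276504 = -1659024)
o(h, j) = 138 + j (o(h, j) = (-1 + j) + 139 = 138 + j)
P(l) = 8*l (P(l) = 7*l + l = 8*l)
((230039/(-66491) - 162419/(-28478)) + P(-687))/(Q + o(-224, 470)) = ((230039/(-66491) - 162419/(-28478)) + 8*(-687))/(-1659024 + (138 + 470)) = ((230039*(-1/66491) - 162419*(-1/28478)) - 5496)/(-1659024 + 608) = ((-230039/66491 + 162419/28478) - 5496)/(-1658416) = (4248351087/1893530698 - 5496)*(-1/1658416) = -10402596365121/1893530698*(-1/1658416) = 10402596365121/3140261606054368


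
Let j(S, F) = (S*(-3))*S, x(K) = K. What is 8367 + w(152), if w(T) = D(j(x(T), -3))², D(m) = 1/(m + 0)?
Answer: 40196351029249/4804153344 ≈ 8367.0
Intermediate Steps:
j(S, F) = -3*S² (j(S, F) = (-3*S)*S = -3*S²)
D(m) = 1/m
w(T) = 1/(9*T⁴) (w(T) = (1/(-3*T²))² = (-1/(3*T²))² = 1/(9*T⁴))
8367 + w(152) = 8367 + (⅑)/152⁴ = 8367 + (⅑)*(1/533794816) = 8367 + 1/4804153344 = 40196351029249/4804153344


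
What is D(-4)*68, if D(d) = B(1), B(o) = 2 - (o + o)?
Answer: 0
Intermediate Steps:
B(o) = 2 - 2*o
D(d) = 0 (D(d) = 2 - 2*1 = 2 - 2 = 0)
D(-4)*68 = 0*68 = 0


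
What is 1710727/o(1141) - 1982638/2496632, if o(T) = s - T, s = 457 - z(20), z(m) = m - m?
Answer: -267025743491/106731018 ≈ -2501.9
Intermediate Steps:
z(m) = 0
s = 457 (s = 457 - 1*0 = 457 + 0 = 457)
o(T) = 457 - T
1710727/o(1141) - 1982638/2496632 = 1710727/(457 - 1*1141) - 1982638/2496632 = 1710727/(457 - 1141) - 1982638*1/2496632 = 1710727/(-684) - 991319/1248316 = 1710727*(-1/684) - 991319/1248316 = -1710727/684 - 991319/1248316 = -267025743491/106731018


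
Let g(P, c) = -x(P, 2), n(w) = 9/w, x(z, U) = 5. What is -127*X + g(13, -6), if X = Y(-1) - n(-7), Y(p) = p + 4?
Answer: -3845/7 ≈ -549.29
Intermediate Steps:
Y(p) = 4 + p
g(P, c) = -5 (g(P, c) = -1*5 = -5)
X = 30/7 (X = (4 - 1) - 9/(-7) = 3 - 9*(-1)/7 = 3 - 1*(-9/7) = 3 + 9/7 = 30/7 ≈ 4.2857)
-127*X + g(13, -6) = -127*30/7 - 5 = -3810/7 - 5 = -3845/7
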